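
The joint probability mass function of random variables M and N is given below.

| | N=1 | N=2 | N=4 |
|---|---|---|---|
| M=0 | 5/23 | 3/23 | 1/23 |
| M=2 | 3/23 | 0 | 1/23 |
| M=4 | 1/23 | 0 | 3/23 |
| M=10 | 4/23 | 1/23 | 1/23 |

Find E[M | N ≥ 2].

P(N ≥ 2) = 10/23.
Σ M·P over the event = 0·(3/23) + 0·(1/23) + 2·(1/23) + 4·(3/23) + 10·(1/23) + 10·(1/23) = 34/23.
E[M | N ≥ 2] = (34/23) / (10/23) = 17/5.

17/5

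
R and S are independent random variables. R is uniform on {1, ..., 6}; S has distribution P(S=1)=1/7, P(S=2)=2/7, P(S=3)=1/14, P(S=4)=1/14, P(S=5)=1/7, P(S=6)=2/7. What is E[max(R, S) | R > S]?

P(R > S) = 11/28.
Summing max(R,S)·P(x,y) over outcomes with R > S gives 25/14.
E[max(R, S) | R > S] = (25/14) / (11/28) = 50/11.

50/11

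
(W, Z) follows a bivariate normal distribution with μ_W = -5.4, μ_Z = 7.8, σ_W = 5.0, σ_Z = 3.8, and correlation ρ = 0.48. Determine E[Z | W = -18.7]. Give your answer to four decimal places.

E[Z | W=x] = μ_Z + ρ(σ_Z/σ_W)(x − μ_W) for jointly normal variables.
E[Z | W=-18.7] = 7.8 + (0.48)·(3.8/5.0)·(-18.7 − (-5.4)) = 7.8 + (0.3648)·(-13.3) = 2.9482.

2.9482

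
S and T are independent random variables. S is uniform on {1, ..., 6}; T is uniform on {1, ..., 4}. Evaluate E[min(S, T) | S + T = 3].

1

Outcomes with S + T = 3: (1,2), (2,1), each with probability 1/24.
E[min(S, T) | S + T = 3] = (1 + 1) / 2 = 1.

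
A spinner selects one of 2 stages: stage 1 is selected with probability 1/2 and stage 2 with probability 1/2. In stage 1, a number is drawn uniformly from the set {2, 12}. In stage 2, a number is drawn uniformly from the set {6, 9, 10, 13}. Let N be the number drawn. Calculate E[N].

E[N | stage 1] = (2+12)/2 = 7.
E[N | stage 2] = (6+9+10+13)/4 = 19/2.
E[N] = (1/2)·(7) + (1/2)·(19/2) = 33/4.

33/4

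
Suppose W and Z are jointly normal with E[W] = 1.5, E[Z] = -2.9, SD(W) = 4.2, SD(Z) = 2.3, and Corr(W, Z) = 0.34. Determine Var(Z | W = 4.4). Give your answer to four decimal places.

4.6785

Var(Z | W=x) = (1 − ρ²)·σ_Z².
Var(Z | W=4.4) = (2.3)²·(1 − (0.34)²) = 5.29·0.8844 = 4.6785.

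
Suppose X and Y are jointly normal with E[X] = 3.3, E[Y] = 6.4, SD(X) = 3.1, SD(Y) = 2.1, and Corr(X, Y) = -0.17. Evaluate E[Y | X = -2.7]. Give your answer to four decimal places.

7.0910

The regression of Y on X has slope ρ·σ_Y/σ_X and passes through (μ_X, μ_Y).
E[Y | X=-2.7] = 6.4 + (-0.17)·(2.1/3.1)·(-2.7 − (3.3)) = 6.4 + (-0.11516)·(-6) = 7.0910.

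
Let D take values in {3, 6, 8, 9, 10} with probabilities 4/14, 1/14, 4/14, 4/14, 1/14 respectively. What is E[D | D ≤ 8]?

P(D ≤ 8) = 9/14.
Σ over the event: 3·2/7 + 6·1/14 + 8·2/7 = 25/7.
E[D | D ≤ 8] = (25/7) / (9/14) = 50/9.

50/9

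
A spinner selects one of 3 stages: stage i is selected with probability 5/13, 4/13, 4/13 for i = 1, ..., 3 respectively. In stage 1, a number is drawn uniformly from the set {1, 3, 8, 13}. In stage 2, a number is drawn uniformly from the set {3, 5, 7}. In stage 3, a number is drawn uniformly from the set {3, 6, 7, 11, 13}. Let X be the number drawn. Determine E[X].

333/52

E[X | stage 1] = (1+3+8+13)/4 = 25/4.
E[X | stage 2] = (3+5+7)/3 = 5.
E[X | stage 3] = (3+6+7+11+13)/5 = 8.
E[X] = (5/13)·(25/4) + (4/13)·(5) + (4/13)·(8) = 333/52.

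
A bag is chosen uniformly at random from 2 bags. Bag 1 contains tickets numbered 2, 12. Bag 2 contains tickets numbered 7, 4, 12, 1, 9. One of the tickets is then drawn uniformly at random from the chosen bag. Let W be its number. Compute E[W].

34/5

E[W | bag 1] = (2+12)/2 = 7.
E[W | bag 2] = (7+4+12+1+9)/5 = 33/5.
E[W] = (1/2)·(7) + (1/2)·(33/5) = 34/5.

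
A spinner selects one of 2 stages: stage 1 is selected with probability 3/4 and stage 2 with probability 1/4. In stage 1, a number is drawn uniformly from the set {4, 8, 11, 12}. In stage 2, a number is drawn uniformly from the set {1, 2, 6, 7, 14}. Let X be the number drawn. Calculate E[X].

129/16

E[X | stage 1] = (4+8+11+12)/4 = 35/4.
E[X | stage 2] = (1+2+6+7+14)/5 = 6.
By the law of total expectation,
E[X] = (3/4)·(35/4) + (1/4)·(6) = 129/16.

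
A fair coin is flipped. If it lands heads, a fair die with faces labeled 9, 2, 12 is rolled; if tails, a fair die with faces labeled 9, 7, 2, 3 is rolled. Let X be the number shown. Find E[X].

E[X | heads] = (9+2+12)/3 = 23/3.
E[X | tails] = (9+7+2+3)/4 = 21/4.
By the law of total expectation,
E[X] = (1/2)·(23/3) + (1/2)·(21/4) = 155/24.

155/24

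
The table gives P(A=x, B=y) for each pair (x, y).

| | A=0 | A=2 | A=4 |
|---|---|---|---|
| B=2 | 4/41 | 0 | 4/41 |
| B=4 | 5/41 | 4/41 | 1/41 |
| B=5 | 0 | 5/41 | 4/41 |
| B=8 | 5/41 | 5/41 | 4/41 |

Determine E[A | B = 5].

26/9

P(B = 5) = 9/41.
Summing A·P(A=x,B=y) over the conditioning event gives 26/41.
E[A | B = 5] = (26/41) / (9/41) = 26/9.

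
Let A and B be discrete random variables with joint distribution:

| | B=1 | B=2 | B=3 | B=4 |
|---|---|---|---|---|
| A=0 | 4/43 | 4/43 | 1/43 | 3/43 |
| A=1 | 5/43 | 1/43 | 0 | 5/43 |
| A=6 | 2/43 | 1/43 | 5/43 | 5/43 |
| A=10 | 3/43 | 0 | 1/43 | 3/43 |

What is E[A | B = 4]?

P(B = 4) = 16/43.
Summing A·P(A=x,B=y) over the conditioning event gives 65/43.
E[A | B = 4] = (65/43) / (16/43) = 65/16.

65/16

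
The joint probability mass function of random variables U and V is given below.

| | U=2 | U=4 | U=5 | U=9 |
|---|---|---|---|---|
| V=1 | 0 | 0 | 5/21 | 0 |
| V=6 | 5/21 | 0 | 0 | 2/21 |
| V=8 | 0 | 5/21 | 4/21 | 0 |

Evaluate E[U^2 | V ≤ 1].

25

P(V ≤ 1) = 5/21.
Σ U^2·P over the event = 25·(5/21) = 125/21.
E[U^2 | V ≤ 1] = (125/21) / (5/21) = 25.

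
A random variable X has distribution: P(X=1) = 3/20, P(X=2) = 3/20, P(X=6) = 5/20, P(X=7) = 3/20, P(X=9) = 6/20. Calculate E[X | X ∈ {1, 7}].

4

P(X ∈ {1, 7}) = 3/10.
Σ over the event: 1·3/20 + 7·3/20 = 6/5.
E[X | X ∈ {1, 7}] = (6/5) / (3/10) = 4.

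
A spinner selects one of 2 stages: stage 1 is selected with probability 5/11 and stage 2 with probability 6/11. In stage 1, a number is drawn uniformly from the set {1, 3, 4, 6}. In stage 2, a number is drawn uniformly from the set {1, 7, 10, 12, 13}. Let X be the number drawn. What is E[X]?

E[X | stage 1] = (1+3+4+6)/4 = 7/2.
E[X | stage 2] = (1+7+10+12+13)/5 = 43/5.
By the law of total expectation,
E[X] = (5/11)·(7/2) + (6/11)·(43/5) = 691/110.

691/110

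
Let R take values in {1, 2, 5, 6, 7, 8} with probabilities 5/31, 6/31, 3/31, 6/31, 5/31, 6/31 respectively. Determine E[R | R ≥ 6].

7

P(R ≥ 6) = 17/31.
Σ over the event: 6·6/31 + 7·5/31 + 8·6/31 = 119/31.
E[R | R ≥ 6] = (119/31) / (17/31) = 7.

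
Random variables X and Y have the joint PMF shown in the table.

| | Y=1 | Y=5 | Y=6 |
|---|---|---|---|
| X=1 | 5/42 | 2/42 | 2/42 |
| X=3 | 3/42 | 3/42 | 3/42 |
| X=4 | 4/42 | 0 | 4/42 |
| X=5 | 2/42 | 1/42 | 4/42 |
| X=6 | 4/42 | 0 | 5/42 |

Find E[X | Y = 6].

P(Y = 6) = 3/7.
Σ X·P over the event = 1·(2/42) + 3·(3/42) + 4·(4/42) + 5·(4/42) + 6·(5/42) = 11/6.
E[X | Y = 6] = (11/6) / (3/7) = 77/18.

77/18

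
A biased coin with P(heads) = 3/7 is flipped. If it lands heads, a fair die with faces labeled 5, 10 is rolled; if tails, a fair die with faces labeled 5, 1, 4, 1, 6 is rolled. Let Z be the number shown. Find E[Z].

361/70

E[Z | heads] = (5+10)/2 = 15/2.
E[Z | tails] = (5+1+4+1+6)/5 = 17/5.
E[Z] = (3/7)·(15/2) + (4/7)·(17/5) = 361/70.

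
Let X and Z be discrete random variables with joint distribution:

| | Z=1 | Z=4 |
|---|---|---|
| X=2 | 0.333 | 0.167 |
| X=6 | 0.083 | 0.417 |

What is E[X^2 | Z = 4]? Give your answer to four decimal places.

P(Z = 4) = 0.584.
Σ X^2·P over the event = 4·(0.167) + 36·(0.417) = 15.680.
E[X^2 | Z = 4] = (15.680) / (0.584) = 26.8493.

26.8493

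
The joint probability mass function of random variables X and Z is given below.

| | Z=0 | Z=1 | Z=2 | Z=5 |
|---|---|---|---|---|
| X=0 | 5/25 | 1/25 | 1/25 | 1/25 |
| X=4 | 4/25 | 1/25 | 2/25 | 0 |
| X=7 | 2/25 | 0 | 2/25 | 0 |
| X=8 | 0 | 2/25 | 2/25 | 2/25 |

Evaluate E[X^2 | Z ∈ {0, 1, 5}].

P(Z ∈ {0, 1, 5}) = 18/25.
Σ X^2·P over the event = 0·(5/25) + 0·(1/25) + 0·(1/25) + 16·(4/25) + 16·(1/25) + 49·(2/25) + 64·(2/25) + 64·(2/25) = 434/25.
E[X^2 | Z ∈ {0, 1, 5}] = (434/25) / (18/25) = 217/9.

217/9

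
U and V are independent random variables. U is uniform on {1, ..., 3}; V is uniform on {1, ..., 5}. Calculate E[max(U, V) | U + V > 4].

Outcomes with U + V > 4: (1,4), (1,5), (2,3), (2,4), (2,5), (3,2), (3,3), (3,4), (3,5), each with probability 1/15.
E[max(U, V) | U + V > 4] = (4 + 5 + 3 + 4 + 5 + 3 + 3 + 4 + 5) / 9 = 4.

4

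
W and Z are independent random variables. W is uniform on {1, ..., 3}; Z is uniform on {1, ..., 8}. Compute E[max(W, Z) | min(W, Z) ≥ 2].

P(min(W, Z) ≥ 2) = 7/12.
Summing max(W,Z)·P(x,y) over outcomes with min(W, Z) ≥ 2 gives 71/24.
E[max(W, Z) | min(W, Z) ≥ 2] = (71/24) / (7/12) = 71/14.

71/14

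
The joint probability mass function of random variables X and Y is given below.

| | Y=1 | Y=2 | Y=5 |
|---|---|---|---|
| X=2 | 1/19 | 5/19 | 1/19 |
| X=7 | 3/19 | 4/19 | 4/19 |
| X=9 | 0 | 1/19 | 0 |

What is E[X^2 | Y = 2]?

P(Y = 2) = 10/19.
Σ X^2·P over the event = 4·(5/19) + 49·(4/19) + 81·(1/19) = 297/19.
E[X^2 | Y = 2] = (297/19) / (10/19) = 297/10.

297/10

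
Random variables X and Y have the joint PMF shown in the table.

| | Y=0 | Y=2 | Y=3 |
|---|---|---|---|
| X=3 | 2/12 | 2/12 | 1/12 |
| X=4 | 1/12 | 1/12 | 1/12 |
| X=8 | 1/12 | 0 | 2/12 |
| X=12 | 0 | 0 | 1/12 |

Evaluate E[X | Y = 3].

P(Y = 3) = 5/12.
Σ X·P over the event = 3·(1/12) + 4·(1/12) + 8·(2/12) + 12·(1/12) = 35/12.
E[X | Y = 3] = (35/12) / (5/12) = 7.

7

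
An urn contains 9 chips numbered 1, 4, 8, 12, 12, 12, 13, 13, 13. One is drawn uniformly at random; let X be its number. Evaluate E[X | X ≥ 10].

P(X ≥ 10) = 2/3.
Σ over the event: 12·1/3 + 13·1/3 = 25/3.
E[X | X ≥ 10] = (25/3) / (2/3) = 25/2.

25/2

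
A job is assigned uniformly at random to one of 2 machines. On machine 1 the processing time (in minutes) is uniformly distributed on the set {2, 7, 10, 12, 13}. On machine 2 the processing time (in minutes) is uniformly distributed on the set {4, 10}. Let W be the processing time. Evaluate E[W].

E[W | machine 1] = (2+7+10+12+13)/5 = 44/5.
E[W | machine 2] = (4+10)/2 = 7.
By the law of total expectation,
E[W] = (1/2)·(44/5) + (1/2)·(7) = 79/10.

79/10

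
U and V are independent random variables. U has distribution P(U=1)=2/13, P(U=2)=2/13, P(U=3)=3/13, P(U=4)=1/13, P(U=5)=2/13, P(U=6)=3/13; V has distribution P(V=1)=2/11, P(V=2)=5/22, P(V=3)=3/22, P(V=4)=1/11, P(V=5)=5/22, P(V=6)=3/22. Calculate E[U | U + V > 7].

P(U + V > 7) = 60/143.
Summing U·P(x,y) over outcomes with U + V > 7 gives 289/143.
E[U | U + V > 7] = (289/143) / (60/143) = 289/60.

289/60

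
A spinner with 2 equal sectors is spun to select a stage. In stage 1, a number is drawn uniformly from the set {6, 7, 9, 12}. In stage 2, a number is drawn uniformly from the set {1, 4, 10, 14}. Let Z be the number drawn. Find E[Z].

E[Z | stage 1] = (6+7+9+12)/4 = 17/2.
E[Z | stage 2] = (1+4+10+14)/4 = 29/4.
By the law of total expectation,
E[Z] = (1/2)·(17/2) + (1/2)·(29/4) = 63/8.

63/8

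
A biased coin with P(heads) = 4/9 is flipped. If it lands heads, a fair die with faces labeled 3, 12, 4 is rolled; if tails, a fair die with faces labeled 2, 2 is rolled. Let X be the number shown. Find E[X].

106/27

E[X | heads] = (3+12+4)/3 = 19/3.
E[X | tails] = (2+2)/2 = 2.
By the law of total expectation,
E[X] = (4/9)·(19/3) + (5/9)·(2) = 106/27.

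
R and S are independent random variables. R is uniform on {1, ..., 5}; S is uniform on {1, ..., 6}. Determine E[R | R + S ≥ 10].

Outcomes with R + S ≥ 10: (4,6), (5,5), (5,6), each with probability 1/30.
E[R | R + S ≥ 10] = (4 + 5 + 5) / 3 = 14/3.

14/3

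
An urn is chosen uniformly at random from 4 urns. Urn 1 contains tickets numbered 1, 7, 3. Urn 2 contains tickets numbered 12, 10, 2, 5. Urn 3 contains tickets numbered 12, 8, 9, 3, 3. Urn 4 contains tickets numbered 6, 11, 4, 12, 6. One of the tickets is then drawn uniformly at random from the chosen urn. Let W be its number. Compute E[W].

E[W | urn 1] = (1+7+3)/3 = 11/3.
E[W | urn 2] = (12+10+2+5)/4 = 29/4.
E[W | urn 3] = (12+8+9+3+3)/5 = 7.
E[W | urn 4] = (6+11+4+12+6)/5 = 39/5.
E[W] = (1/4)·(11/3) + (1/4)·(29/4) + (1/4)·(7) + (1/4)·(39/5) = 1543/240.

1543/240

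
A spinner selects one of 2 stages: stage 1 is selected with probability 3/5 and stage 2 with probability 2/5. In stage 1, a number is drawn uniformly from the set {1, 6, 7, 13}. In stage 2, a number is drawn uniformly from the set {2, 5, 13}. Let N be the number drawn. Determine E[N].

E[N | stage 1] = (1+6+7+13)/4 = 27/4.
E[N | stage 2] = (2+5+13)/3 = 20/3.
E[N] = (3/5)·(27/4) + (2/5)·(20/3) = 403/60.

403/60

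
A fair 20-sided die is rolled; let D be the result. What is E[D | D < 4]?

Given D < 4, D is equally likely to be any of {1, 2, 3}.
E[D | D < 4] = (1 + 2 + 3) / 3 = 2.

2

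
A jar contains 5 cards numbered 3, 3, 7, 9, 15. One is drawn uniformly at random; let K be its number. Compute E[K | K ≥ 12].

15

P(K ≥ 12) = 1/5.
Σ over the event: 15·1/5 = 3.
E[K | K ≥ 12] = (3) / (1/5) = 15.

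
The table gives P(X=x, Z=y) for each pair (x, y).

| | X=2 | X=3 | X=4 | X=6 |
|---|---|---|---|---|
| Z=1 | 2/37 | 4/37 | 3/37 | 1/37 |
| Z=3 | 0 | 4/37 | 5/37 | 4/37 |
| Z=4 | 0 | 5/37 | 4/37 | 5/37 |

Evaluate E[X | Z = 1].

P(Z = 1) = 10/37.
Σ X·P over the event = 2·(2/37) + 3·(4/37) + 4·(3/37) + 6·(1/37) = 34/37.
E[X | Z = 1] = (34/37) / (10/37) = 17/5.

17/5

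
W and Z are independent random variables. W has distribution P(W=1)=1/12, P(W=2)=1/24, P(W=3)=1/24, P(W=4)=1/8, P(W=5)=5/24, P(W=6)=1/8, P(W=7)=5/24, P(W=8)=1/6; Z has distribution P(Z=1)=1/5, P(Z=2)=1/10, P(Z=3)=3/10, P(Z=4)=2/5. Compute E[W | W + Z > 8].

826/121

P(W + Z > 8) = 121/240.
Summing W·P(x,y) over outcomes with W + Z > 8 gives 413/120.
E[W | W + Z > 8] = (413/120) / (121/240) = 826/121.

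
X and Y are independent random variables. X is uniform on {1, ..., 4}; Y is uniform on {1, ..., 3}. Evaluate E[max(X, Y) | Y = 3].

P(Y = 3) = 1/3.
Summing max(X,Y)·P(x,y) over outcomes with Y = 3 gives 13/12.
E[max(X, Y) | Y = 3] = (13/12) / (1/3) = 13/4.

13/4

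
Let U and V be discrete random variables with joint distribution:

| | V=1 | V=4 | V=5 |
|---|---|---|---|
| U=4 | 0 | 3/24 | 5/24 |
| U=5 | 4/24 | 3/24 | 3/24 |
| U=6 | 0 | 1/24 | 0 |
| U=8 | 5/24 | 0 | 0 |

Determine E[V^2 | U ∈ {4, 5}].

50/3

P(U ∈ {4, 5}) = 3/4.
Σ V^2·P over the event = 16·(3/24) + 25·(5/24) + 1·(4/24) + 16·(3/24) + 25·(3/24) = 25/2.
E[V^2 | U ∈ {4, 5}] = (25/2) / (3/4) = 50/3.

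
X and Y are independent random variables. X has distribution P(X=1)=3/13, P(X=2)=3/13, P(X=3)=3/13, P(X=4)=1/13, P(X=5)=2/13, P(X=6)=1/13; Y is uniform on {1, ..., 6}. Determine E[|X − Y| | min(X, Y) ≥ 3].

9/7

P(min(X, Y) ≥ 3) = 14/39.
Summing |X−Y|·P(x,y) over outcomes with min(X, Y) ≥ 3 gives 6/13.
E[|X − Y| | min(X, Y) ≥ 3] = (6/13) / (14/39) = 9/7.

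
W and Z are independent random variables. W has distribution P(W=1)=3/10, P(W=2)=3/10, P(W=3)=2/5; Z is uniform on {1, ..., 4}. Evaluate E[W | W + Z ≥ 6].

P(W + Z ≥ 6) = 11/40.
Summing W·P(x,y) over outcomes with W + Z ≥ 6 gives 3/4.
E[W | W + Z ≥ 6] = (3/4) / (11/40) = 30/11.

30/11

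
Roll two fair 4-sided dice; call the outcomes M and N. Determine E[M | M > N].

Outcomes with M > N: (2,1), (3,1), (3,2), (4,1), (4,2), (4,3), each with probability 1/16.
E[M | M > N] = (2 + 3 + 3 + 4 + 4 + 4) / 6 = 10/3.

10/3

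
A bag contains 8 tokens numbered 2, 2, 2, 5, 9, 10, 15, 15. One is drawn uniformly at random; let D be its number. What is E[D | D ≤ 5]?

P(D ≤ 5) = 1/2.
Σ over the event: 2·3/8 + 5·1/8 = 11/8.
E[D | D ≤ 5] = (11/8) / (1/2) = 11/4.

11/4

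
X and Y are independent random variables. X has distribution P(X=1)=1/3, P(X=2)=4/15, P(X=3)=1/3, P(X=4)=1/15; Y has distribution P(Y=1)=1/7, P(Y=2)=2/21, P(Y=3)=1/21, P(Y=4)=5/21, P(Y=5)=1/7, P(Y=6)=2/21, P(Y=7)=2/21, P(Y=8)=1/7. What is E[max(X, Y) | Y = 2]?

P(Y = 2) = 2/21.
Summing max(X,Y)·P(x,y) over outcomes with Y = 2 gives 74/315.
E[max(X, Y) | Y = 2] = (74/315) / (2/21) = 37/15.

37/15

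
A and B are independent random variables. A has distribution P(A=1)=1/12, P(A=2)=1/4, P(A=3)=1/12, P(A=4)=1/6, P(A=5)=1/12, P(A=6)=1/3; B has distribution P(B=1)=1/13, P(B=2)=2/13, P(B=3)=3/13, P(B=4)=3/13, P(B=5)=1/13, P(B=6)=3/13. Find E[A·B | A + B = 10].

P(A + B = 10) = 19/156.
Summing AB·P(x,y) over outcomes with A + B = 10 gives 457/156.
E[A·B | A + B = 10] = (457/156) / (19/156) = 457/19.

457/19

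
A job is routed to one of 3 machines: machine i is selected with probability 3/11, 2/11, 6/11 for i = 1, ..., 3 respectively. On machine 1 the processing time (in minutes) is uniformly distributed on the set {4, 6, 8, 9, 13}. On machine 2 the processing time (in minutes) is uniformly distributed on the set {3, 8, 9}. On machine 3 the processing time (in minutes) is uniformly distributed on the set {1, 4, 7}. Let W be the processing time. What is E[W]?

E[W | machine 1] = (4+6+8+9+13)/5 = 8.
E[W | machine 2] = (3+8+9)/3 = 20/3.
E[W | machine 3] = (1+4+7)/3 = 4.
E[W] = (3/11)·(8) + (2/11)·(20/3) + (6/11)·(4) = 184/33.

184/33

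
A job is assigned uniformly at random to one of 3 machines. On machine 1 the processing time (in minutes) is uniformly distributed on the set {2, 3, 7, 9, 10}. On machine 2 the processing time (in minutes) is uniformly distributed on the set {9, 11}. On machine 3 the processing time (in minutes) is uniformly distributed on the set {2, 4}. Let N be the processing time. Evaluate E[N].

32/5

E[N | machine 1] = (2+3+7+9+10)/5 = 31/5.
E[N | machine 2] = (9+11)/2 = 10.
E[N | machine 3] = (2+4)/2 = 3.
E[N] = (1/3)·(31/5) + (1/3)·(10) + (1/3)·(3) = 32/5.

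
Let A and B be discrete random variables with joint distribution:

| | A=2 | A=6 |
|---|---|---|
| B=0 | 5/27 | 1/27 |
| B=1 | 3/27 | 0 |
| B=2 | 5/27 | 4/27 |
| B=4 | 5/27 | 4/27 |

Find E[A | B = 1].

P(B = 1) = 1/9.
Σ A·P over the event = 2·(3/27) = 2/9.
E[A | B = 1] = (2/9) / (1/9) = 2.

2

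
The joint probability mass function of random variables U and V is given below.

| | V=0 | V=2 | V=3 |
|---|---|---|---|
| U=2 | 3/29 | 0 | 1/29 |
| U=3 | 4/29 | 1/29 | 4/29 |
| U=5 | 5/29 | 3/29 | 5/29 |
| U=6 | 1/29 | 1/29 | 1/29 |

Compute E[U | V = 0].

49/13

P(V = 0) = 13/29.
Σ U·P over the event = 2·(3/29) + 3·(4/29) + 5·(5/29) + 6·(1/29) = 49/29.
E[U | V = 0] = (49/29) / (13/29) = 49/13.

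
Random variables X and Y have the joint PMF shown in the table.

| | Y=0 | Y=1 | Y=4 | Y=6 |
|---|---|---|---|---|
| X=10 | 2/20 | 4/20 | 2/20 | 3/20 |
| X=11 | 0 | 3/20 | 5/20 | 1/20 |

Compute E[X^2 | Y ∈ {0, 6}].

207/2

P(Y ∈ {0, 6}) = 3/10.
Σ X^2·P over the event = 100·(2/20) + 100·(3/20) + 121·(1/20) = 621/20.
E[X^2 | Y ∈ {0, 6}] = (621/20) / (3/10) = 207/2.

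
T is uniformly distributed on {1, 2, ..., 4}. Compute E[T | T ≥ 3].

Given T ≥ 3, T is equally likely to be any of {3, 4}.
E[T | T ≥ 3] = (3 + 4) / 2 = 7/2.

7/2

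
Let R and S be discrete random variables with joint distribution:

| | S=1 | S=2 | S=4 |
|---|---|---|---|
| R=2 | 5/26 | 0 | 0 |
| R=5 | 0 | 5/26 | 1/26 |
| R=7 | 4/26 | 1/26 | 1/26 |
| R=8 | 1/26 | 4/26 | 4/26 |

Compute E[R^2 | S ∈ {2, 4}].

P(S ∈ {2, 4}) = 8/13.
Summing R^2·P(R=x,S=y) over the conditioning event gives 380/13.
E[R^2 | S ∈ {2, 4}] = (380/13) / (8/13) = 95/2.

95/2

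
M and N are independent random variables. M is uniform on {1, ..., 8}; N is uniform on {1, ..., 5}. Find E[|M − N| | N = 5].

Outcomes with N = 5: (1,5), (2,5), (3,5), (4,5), (5,5), (6,5), (7,5), (8,5), each with probability 1/40.
E[|M − N| | N = 5] = (4 + 3 + 2 + 1 + 0 + 1 + 2 + 3) / 8 = 2.

2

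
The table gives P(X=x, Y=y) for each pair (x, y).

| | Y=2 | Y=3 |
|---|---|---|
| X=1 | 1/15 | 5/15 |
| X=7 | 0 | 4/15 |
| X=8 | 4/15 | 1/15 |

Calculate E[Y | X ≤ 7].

P(X ≤ 7) = 2/3.
Summing Y·P(X=x,Y=y) over the conditioning event gives 29/15.
E[Y | X ≤ 7] = (29/15) / (2/3) = 29/10.

29/10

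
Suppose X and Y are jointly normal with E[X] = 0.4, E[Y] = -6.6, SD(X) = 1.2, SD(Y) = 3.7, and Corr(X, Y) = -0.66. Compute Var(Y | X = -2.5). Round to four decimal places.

The conditional variance in a bivariate normal is σ_Y²(1 − ρ²), independent of x.
Var(Y | X=-2.5) = (3.7)²·(1 − (-0.66)²) = 13.69·0.5644 = 7.7266.

7.7266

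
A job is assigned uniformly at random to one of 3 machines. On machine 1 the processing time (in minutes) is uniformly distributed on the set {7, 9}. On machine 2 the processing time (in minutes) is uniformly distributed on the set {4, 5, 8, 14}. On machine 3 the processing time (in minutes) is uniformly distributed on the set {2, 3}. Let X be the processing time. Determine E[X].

E[X | machine 1] = (7+9)/2 = 8.
E[X | machine 2] = (4+5+8+14)/4 = 31/4.
E[X | machine 3] = (2+3)/2 = 5/2.
E[X] = (1/3)·(8) + (1/3)·(31/4) + (1/3)·(5/2) = 73/12.

73/12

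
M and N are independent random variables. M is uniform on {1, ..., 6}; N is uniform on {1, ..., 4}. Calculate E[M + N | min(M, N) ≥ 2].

7

P(min(M, N) ≥ 2) = 5/8.
Summing (M+N)·P(x,y) over outcomes with min(M, N) ≥ 2 gives 35/8.
E[M + N | min(M, N) ≥ 2] = (35/8) / (5/8) = 7.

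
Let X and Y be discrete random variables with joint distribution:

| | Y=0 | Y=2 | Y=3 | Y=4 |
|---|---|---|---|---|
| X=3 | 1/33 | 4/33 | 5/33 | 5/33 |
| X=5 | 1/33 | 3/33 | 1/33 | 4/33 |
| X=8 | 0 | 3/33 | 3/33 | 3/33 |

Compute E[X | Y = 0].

P(Y = 0) = 2/33.
Summing X·P(X=x,Y=y) over the conditioning event gives 8/33.
E[X | Y = 0] = (8/33) / (2/33) = 4.

4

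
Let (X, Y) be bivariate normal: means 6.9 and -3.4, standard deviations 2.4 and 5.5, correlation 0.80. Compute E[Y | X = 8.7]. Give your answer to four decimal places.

For a bivariate normal, E[Y | X=x] = μ_Y + ρ·(σ_Y/σ_X)·(x − μ_X).
E[Y | X=8.7] = -3.4 + (0.80)·(5.5/2.4)·(8.7 − (6.9)) = -3.4 + (1.83333)·(1.8) = -0.1000.

-0.1000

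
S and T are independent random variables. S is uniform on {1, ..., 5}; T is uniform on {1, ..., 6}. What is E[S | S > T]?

Outcomes with S > T: (2,1), (3,1), (3,2), (4,1), (4,2), (4,3), (5,1), (5,2), (5,3), (5,4), each with probability 1/30.
E[S | S > T] = (2 + 3 + 3 + 4 + 4 + 4 + 5 + 5 + 5 + 5) / 10 = 4.

4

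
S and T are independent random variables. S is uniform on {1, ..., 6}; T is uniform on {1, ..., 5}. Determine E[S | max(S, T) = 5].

35/9

Outcomes with max(S, T) = 5: (1,5), (2,5), (3,5), (4,5), (5,1), (5,2), (5,3), (5,4), (5,5), each with probability 1/30.
E[S | max(S, T) = 5] = (1 + 2 + 3 + 4 + 5 + 5 + 5 + 5 + 5) / 9 = 35/9.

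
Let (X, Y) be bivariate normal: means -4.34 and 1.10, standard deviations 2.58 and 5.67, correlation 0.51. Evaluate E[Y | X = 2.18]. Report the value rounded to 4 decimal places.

E[Y | X=x] = μ_Y + ρ(σ_Y/σ_X)(x − μ_X) for jointly normal variables.
E[Y | X=2.18] = 1.10 + (0.51)·(5.67/2.58)·(2.18 − (-4.34)) = 1.10 + (1.12081)·(6.52) = 8.4077.

8.4077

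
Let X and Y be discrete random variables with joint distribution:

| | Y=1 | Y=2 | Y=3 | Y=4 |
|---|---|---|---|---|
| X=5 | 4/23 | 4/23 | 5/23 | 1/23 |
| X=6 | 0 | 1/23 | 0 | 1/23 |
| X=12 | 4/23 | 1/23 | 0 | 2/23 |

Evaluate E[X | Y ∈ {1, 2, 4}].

47/6

P(Y ∈ {1, 2, 4}) = 18/23.
Σ X·P over the event = 5·(4/23) + 5·(4/23) + 5·(1/23) + 6·(1/23) + 6·(1/23) + 12·(4/23) + 12·(1/23) + 12·(2/23) = 141/23.
E[X | Y ∈ {1, 2, 4}] = (141/23) / (18/23) = 47/6.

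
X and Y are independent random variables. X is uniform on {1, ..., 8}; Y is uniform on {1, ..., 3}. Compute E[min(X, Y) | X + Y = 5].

5/3

P(X + Y = 5) = 1/8.
Summing min(X,Y)·P(x,y) over outcomes with X + Y = 5 gives 5/24.
E[min(X, Y) | X + Y = 5] = (5/24) / (1/8) = 5/3.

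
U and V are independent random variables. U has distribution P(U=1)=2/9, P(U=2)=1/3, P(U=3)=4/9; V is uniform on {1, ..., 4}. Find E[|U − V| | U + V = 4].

4/3

P(U + V = 4) = 1/4.
Summing |U−V|·P(x,y) over outcomes with U + V = 4 gives 1/3.
E[|U − V| | U + V = 4] = (1/3) / (1/4) = 4/3.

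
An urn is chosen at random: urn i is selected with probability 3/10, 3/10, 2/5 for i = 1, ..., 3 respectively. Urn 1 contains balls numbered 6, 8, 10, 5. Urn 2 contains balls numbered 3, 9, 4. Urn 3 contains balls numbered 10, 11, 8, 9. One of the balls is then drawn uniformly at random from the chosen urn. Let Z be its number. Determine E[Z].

E[Z | urn 1] = (6+8+10+5)/4 = 29/4.
E[Z | urn 2] = (3+9+4)/3 = 16/3.
E[Z | urn 3] = (10+11+8+9)/4 = 19/2.
E[Z] = (3/10)·(29/4) + (3/10)·(16/3) + (2/5)·(19/2) = 303/40.

303/40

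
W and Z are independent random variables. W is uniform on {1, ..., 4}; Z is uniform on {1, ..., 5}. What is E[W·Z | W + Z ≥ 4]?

P(W + Z ≥ 4) = 17/20.
Summing WZ·P(x,y) over outcomes with W + Z ≥ 4 gives 29/4.
E[W·Z | W + Z ≥ 4] = (29/4) / (17/20) = 145/17.

145/17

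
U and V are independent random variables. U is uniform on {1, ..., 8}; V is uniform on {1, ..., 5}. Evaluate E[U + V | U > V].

P(U > V) = 5/8.
Summing (U+V)·P(x,y) over outcomes with U > V gives 21/4.
E[U + V | U > V] = (21/4) / (5/8) = 42/5.

42/5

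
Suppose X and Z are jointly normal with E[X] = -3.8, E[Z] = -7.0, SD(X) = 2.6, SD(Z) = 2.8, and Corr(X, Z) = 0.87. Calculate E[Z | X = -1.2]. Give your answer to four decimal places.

-4.5640

The regression of Z on X has slope ρ·σ_Z/σ_X and passes through (μ_X, μ_Z).
E[Z | X=-1.2] = -7.0 + (0.87)·(2.8/2.6)·(-1.2 − (-3.8)) = -7.0 + (0.93692)·(2.6) = -4.5640.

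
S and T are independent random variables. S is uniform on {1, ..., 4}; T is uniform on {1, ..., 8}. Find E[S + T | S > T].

Outcomes with S > T: (2,1), (3,1), (3,2), (4,1), (4,2), (4,3), each with probability 1/32.
E[S + T | S > T] = (3 + 4 + 5 + 5 + 6 + 7) / 6 = 5.

5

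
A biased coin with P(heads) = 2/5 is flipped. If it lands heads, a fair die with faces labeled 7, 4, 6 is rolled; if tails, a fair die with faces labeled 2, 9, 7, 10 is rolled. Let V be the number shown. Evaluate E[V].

E[V | heads] = (7+4+6)/3 = 17/3.
E[V | tails] = (2+9+7+10)/4 = 7.
E[V] = (2/5)·(17/3) + (3/5)·(7) = 97/15.

97/15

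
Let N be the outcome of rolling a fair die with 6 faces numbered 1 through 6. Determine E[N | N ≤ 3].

2

Given N ≤ 3, N is equally likely to be any of {1, 2, 3}.
E[N | N ≤ 3] = (1 + 2 + 3) / 3 = 2.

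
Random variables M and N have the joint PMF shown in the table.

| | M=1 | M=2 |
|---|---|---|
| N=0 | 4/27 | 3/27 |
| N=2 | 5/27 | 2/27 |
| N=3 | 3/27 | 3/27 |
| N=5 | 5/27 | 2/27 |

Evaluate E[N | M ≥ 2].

P(M ≥ 2) = 10/27.
Σ N·P over the event = 0·(3/27) + 2·(2/27) + 3·(3/27) + 5·(2/27) = 23/27.
E[N | M ≥ 2] = (23/27) / (10/27) = 23/10.

23/10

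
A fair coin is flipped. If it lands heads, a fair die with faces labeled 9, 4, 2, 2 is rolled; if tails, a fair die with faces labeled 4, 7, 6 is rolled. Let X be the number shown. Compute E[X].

E[X | heads] = (9+4+2+2)/4 = 17/4.
E[X | tails] = (4+7+6)/3 = 17/3.
By the law of total expectation,
E[X] = (1/2)·(17/4) + (1/2)·(17/3) = 119/24.

119/24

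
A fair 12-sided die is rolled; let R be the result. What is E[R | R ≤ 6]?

7/2

Given R ≤ 6, R is equally likely to be any of {1, 2, 3, 4, 5, 6}.
E[R | R ≤ 6] = (1 + 2 + 3 + 4 + 5 + 6) / 6 = 7/2.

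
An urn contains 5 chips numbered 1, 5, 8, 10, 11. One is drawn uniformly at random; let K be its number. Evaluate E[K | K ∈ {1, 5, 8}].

14/3

P(K ∈ {1, 5, 8}) = 3/5.
Σ over the event: 1·1/5 + 5·1/5 + 8·1/5 = 14/5.
E[K | K ∈ {1, 5, 8}] = (14/5) / (3/5) = 14/3.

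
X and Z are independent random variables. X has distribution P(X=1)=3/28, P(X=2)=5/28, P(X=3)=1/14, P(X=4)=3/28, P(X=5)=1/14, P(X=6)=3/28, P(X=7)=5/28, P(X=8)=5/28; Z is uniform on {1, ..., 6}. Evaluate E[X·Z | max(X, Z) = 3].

75/14

P(max(X, Z) = 3) = 1/12.
Summing XZ·P(x,y) over outcomes with max(X, Z) = 3 gives 25/56.
E[X·Z | max(X, Z) = 3] = (25/56) / (1/12) = 75/14.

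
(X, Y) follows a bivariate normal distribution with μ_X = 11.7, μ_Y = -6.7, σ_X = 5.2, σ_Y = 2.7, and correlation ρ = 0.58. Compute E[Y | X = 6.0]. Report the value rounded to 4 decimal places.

-8.4166

For a bivariate normal, E[Y | X=x] = μ_Y + ρ·(σ_Y/σ_X)·(x − μ_X).
E[Y | X=6.0] = -6.7 + (0.58)·(2.7/5.2)·(6.0 − (11.7)) = -6.7 + (0.30115)·(-5.7) = -8.4166.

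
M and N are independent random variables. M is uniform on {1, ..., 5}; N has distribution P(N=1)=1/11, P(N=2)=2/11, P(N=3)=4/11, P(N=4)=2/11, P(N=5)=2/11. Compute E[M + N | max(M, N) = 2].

17/5

P(max(M, N) = 2) = 1/11.
Summing (M+N)·P(x,y) over outcomes with max(M, N) = 2 gives 17/55.
E[M + N | max(M, N) = 2] = (17/55) / (1/11) = 17/5.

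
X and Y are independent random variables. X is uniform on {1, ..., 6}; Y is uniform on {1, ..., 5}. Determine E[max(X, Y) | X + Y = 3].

2

Outcomes with X + Y = 3: (1,2), (2,1), each with probability 1/30.
E[max(X, Y) | X + Y = 3] = (2 + 2) / 2 = 2.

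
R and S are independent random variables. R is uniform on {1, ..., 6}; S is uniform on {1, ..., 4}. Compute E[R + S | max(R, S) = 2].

Outcomes with max(R, S) = 2: (1,2), (2,1), (2,2), each with probability 1/24.
E[R + S | max(R, S) = 2] = (3 + 3 + 4) / 3 = 10/3.

10/3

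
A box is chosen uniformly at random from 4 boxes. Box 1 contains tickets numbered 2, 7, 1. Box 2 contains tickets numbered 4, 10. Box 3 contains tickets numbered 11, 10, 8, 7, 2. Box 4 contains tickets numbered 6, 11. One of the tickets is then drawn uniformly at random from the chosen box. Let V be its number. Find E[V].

E[V | box 1] = (2+7+1)/3 = 10/3.
E[V | box 2] = (4+10)/2 = 7.
E[V | box 3] = (11+10+8+7+2)/5 = 38/5.
E[V | box 4] = (6+11)/2 = 17/2.
By the law of total expectation,
E[V] = (1/4)·(10/3) + (1/4)·(7) + (1/4)·(38/5) + (1/4)·(17/2) = 793/120.

793/120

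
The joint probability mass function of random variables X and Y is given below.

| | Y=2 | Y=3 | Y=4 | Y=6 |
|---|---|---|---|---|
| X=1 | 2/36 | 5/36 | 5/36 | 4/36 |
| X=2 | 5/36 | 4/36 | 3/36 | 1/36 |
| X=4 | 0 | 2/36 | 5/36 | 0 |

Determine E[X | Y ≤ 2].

12/7

P(Y ≤ 2) = 7/36.
Σ X·P over the event = 1·(2/36) + 2·(5/36) = 1/3.
E[X | Y ≤ 2] = (1/3) / (7/36) = 12/7.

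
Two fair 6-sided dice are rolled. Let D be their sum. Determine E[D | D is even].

7

P(D is even) = 1/2.
Σ over the event: 2·1/36 + 4·1/12 + 6·5/36 + 8·5/36 + 10·1/12 + 12·1/36 = 7/2.
E[D | D is even] = (7/2) / (1/2) = 7.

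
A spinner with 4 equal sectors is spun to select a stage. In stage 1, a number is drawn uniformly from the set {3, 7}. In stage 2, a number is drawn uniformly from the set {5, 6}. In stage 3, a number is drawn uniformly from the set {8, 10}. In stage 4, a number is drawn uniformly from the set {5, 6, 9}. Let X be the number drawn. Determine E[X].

157/24

E[X | stage 1] = (3+7)/2 = 5.
E[X | stage 2] = (5+6)/2 = 11/2.
E[X | stage 3] = (8+10)/2 = 9.
E[X | stage 4] = (5+6+9)/3 = 20/3.
E[X] = (1/4)·(5) + (1/4)·(11/2) + (1/4)·(9) + (1/4)·(20/3) = 157/24.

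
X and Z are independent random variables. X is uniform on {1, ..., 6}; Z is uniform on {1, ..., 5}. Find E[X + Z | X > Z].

7

P(X > Z) = 1/2.
Summing (X+Z)·P(x,y) over outcomes with X > Z gives 7/2.
E[X + Z | X > Z] = (7/2) / (1/2) = 7.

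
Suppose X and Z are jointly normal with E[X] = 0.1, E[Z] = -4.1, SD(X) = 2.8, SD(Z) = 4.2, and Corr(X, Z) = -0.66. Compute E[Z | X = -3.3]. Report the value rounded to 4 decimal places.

-0.7340

For a bivariate normal, E[Z | X=x] = μ_Z + ρ·(σ_Z/σ_X)·(x − μ_X).
E[Z | X=-3.3] = -4.1 + (-0.66)·(4.2/2.8)·(-3.3 − (0.1)) = -4.1 + (-0.99)·(-3.4) = -0.7340.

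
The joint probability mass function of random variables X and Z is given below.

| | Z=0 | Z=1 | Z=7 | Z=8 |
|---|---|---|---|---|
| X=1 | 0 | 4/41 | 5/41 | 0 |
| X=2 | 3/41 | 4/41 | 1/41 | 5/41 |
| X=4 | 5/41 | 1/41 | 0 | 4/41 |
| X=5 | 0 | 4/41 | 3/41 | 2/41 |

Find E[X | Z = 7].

P(Z = 7) = 9/41.
Σ X·P over the event = 1·(5/41) + 2·(1/41) + 5·(3/41) = 22/41.
E[X | Z = 7] = (22/41) / (9/41) = 22/9.

22/9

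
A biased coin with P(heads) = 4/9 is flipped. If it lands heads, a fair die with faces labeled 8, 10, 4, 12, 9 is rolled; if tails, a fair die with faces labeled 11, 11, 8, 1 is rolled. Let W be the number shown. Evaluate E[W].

1463/180

E[W | heads] = (8+10+4+12+9)/5 = 43/5.
E[W | tails] = (11+11+8+1)/4 = 31/4.
E[W] = (4/9)·(43/5) + (5/9)·(31/4) = 1463/180.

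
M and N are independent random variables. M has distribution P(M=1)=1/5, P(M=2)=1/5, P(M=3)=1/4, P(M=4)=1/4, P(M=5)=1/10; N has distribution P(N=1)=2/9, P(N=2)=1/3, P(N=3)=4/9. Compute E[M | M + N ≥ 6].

P(M + N ≥ 6) = 73/180.
Summing M·P(x,y) over outcomes with M + N ≥ 6 gives 29/18.
E[M | M + N ≥ 6] = (29/18) / (73/180) = 290/73.

290/73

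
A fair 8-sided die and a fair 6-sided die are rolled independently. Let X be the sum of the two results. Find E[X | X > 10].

P(X > 10) = 5/24.
Σ over the event: 11·1/12 + 12·1/16 + 13·1/24 + 14·1/48 = 5/2.
E[X | X > 10] = (5/2) / (5/24) = 12.

12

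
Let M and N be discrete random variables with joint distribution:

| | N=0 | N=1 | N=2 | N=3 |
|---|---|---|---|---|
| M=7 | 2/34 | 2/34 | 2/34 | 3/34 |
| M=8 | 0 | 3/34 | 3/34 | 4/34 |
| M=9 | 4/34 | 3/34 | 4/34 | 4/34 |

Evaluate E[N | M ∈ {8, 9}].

44/25

P(M ∈ {8, 9}) = 25/34.
Σ N·P over the event = 1·(3/34) + 2·(3/34) + 3·(4/34) + 0·(4/34) + 1·(3/34) + 2·(4/34) + 3·(4/34) = 22/17.
E[N | M ∈ {8, 9}] = (22/17) / (25/34) = 44/25.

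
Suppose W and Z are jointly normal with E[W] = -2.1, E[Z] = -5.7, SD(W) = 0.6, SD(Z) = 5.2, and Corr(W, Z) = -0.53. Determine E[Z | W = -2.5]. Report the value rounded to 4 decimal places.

For a bivariate normal, E[Z | W=x] = μ_Z + ρ·(σ_Z/σ_W)·(x − μ_W).
E[Z | W=-2.5] = -5.7 + (-0.53)·(5.2/0.6)·(-2.5 − (-2.1)) = -5.7 + (-4.5933)·(-0.4) = -3.8627.

-3.8627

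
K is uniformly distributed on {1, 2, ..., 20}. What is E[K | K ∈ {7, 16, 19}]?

P(K ∈ {7, 16, 19}) = 3/20.
Σ over the event: 7·1/20 + 16·1/20 + 19·1/20 = 21/10.
E[K | K ∈ {7, 16, 19}] = (21/10) / (3/20) = 14.

14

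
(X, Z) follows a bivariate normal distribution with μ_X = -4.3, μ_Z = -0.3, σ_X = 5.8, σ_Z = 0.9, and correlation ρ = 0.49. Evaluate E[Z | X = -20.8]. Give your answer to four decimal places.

The regression of Z on X has slope ρ·σ_Z/σ_X and passes through (μ_X, μ_Z).
E[Z | X=-20.8] = -0.3 + (0.49)·(0.9/5.8)·(-20.8 − (-4.3)) = -0.3 + (0.076034)·(-16.5) = -1.5546.

-1.5546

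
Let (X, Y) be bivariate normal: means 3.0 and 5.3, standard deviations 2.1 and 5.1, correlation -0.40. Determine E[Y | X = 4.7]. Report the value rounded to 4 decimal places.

3.6486

E[Y | X=x] = μ_Y + ρ(σ_Y/σ_X)(x − μ_X) for jointly normal variables.
E[Y | X=4.7] = 5.3 + (-0.40)·(5.1/2.1)·(4.7 − (3.0)) = 5.3 + (-0.97143)·(1.7) = 3.6486.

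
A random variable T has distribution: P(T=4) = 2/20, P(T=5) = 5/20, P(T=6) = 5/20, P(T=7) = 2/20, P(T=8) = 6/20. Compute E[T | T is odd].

P(T is odd) = 7/20.
Σ over the event: 5·1/4 + 7·1/10 = 39/20.
E[T | T is odd] = (39/20) / (7/20) = 39/7.

39/7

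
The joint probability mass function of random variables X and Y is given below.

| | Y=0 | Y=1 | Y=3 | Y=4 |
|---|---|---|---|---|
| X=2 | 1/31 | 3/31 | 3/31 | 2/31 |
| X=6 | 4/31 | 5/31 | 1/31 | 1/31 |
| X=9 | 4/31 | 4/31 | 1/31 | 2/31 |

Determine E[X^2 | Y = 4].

P(Y = 4) = 5/31.
Summing X^2·P(X=x,Y=y) over the conditioning event gives 206/31.
E[X^2 | Y = 4] = (206/31) / (5/31) = 206/5.

206/5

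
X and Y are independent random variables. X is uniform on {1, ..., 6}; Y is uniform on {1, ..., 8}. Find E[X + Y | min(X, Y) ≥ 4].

P(min(X, Y) ≥ 4) = 5/16.
Summing (X+Y)·P(x,y) over outcomes with min(X, Y) ≥ 4 gives 55/16.
E[X + Y | min(X, Y) ≥ 4] = (55/16) / (5/16) = 11.

11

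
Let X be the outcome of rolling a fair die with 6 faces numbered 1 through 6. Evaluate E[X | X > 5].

6

Given X > 5, X is equally likely to be any of {6}.
E[X | X > 5] = (6) / 1 = 6.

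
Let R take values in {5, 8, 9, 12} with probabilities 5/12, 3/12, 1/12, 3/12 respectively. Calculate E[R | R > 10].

P(R > 10) = 1/4.
Σ over the event: 12·1/4 = 3.
E[R | R > 10] = (3) / (1/4) = 12.

12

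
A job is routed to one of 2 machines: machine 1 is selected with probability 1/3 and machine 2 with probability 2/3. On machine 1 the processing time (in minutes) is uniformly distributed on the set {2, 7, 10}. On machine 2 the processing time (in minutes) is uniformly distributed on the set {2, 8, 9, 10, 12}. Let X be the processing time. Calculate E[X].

E[X | machine 1] = (2+7+10)/3 = 19/3.
E[X | machine 2] = (2+8+9+10+12)/5 = 41/5.
By the law of total expectation,
E[X] = (1/3)·(19/3) + (2/3)·(41/5) = 341/45.

341/45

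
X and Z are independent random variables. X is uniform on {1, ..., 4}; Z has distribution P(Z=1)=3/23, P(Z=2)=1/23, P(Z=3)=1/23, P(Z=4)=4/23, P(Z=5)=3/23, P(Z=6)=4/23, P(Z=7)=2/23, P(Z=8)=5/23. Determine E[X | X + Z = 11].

23/7

P(X + Z = 11) = 7/92.
Summing X·P(x,y) over outcomes with X + Z = 11 gives 1/4.
E[X | X + Z = 11] = (1/4) / (7/92) = 23/7.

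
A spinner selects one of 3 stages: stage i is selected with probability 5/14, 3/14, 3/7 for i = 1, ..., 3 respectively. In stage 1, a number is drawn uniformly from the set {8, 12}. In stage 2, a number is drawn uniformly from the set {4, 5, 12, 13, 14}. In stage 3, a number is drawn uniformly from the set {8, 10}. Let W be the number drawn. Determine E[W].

332/35

E[W | stage 1] = (8+12)/2 = 10.
E[W | stage 2] = (4+5+12+13+14)/5 = 48/5.
E[W | stage 3] = (8+10)/2 = 9.
E[W] = (5/14)·(10) + (3/14)·(48/5) + (3/7)·(9) = 332/35.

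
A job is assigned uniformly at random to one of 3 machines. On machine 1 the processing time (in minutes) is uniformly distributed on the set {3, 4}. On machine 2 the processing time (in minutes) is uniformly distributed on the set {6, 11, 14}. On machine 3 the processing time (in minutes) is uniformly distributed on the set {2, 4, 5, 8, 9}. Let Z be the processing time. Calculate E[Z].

E[Z | machine 1] = (3+4)/2 = 7/2.
E[Z | machine 2] = (6+11+14)/3 = 31/3.
E[Z | machine 3] = (2+4+5+8+9)/5 = 28/5.
E[Z] = (1/3)·(7/2) + (1/3)·(31/3) + (1/3)·(28/5) = 583/90.

583/90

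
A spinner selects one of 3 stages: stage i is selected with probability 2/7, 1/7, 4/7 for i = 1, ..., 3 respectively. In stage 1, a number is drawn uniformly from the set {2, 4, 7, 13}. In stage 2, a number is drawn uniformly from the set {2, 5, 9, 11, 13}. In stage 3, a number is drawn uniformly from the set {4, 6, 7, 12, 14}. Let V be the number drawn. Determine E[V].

E[V | stage 1] = (2+4+7+13)/4 = 13/2.
E[V | stage 2] = (2+5+9+11+13)/5 = 8.
E[V | stage 3] = (4+6+7+12+14)/5 = 43/5.
By the law of total expectation,
E[V] = (2/7)·(13/2) + (1/7)·(8) + (4/7)·(43/5) = 277/35.

277/35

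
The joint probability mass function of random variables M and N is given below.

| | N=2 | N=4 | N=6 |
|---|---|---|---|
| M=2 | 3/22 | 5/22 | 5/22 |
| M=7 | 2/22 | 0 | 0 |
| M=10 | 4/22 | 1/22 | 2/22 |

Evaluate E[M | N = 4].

P(N = 4) = 3/11.
Σ M·P over the event = 2·(5/22) + 10·(1/22) = 10/11.
E[M | N = 4] = (10/11) / (3/11) = 10/3.

10/3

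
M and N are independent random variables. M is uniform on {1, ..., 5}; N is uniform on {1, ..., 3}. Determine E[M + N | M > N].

Outcomes with M > N: (2,1), (3,1), (3,2), (4,1), (4,2), (4,3), (5,1), (5,2), (5,3), each with probability 1/15.
E[M + N | M > N] = (3 + 4 + 5 + 5 + 6 + 7 + 6 + 7 + 8) / 9 = 17/3.

17/3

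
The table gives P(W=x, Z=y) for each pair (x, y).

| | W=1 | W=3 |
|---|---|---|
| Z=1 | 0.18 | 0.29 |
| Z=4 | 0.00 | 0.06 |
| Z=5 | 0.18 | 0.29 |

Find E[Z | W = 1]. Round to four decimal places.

3.0000

P(W = 1) = 0.36.
Σ Z·P over the event = 1·(0.18) + 5·(0.18) = 1.08.
E[Z | W = 1] = (1.08) / (0.36) = 3.0000.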